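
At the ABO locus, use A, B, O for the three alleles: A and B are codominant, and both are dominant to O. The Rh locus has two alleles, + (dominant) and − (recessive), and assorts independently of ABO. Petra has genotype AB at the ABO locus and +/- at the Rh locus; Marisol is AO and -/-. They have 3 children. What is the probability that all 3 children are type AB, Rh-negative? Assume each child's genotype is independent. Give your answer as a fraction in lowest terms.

1/512

ABO cross AB × AO → 1/2 A, 1/4 B, 1/4 AB.
Rh cross +/- × -/- → 1/2 Rh+, 1/2 Rh-; so P(type AB, Rh-negative) = 1/4 × 1/2 = 1/8 per child.
All 3 independent: (1/8)^3 = 1/512.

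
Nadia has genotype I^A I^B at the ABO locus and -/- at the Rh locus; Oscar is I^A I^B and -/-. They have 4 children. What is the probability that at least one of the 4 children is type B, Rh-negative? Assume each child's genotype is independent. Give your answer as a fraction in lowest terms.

175/256

ABO cross I^A I^B × I^A I^B → 1/4 A, 1/4 B, 1/2 AB.
Rh cross -/- × -/- → 1 Rh-; so P(type B, Rh-negative) = 1/4 × 1 = 1/4 per child.
P(none) = (3/4)^4 = 81/256; P(at least one) = 1 − 81/256 = 175/256.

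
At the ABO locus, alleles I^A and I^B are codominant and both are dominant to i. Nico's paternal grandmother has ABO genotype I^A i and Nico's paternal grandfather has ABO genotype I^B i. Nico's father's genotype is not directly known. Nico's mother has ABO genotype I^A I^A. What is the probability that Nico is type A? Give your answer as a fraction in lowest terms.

Nico's father's ABO genotype from I^A i × I^B i: 1/4 I^A I^B, 1/4 I^A i, 1/4 I^B i, 1/4 i i.
Crossing each possibility with the mother I^A I^A and summing P(type A): 1/4·1/2 + 1/4·1 + 1/4·1/2 + 1/4·1 = 3/4.

3/4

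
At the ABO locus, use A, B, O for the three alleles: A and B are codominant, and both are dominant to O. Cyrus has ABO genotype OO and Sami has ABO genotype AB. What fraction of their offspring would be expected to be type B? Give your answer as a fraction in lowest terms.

ABO cross OO × AB → offspring phenotypes: 1/2 A, 1/2 B.
So P(type B) = 1/2.

1/2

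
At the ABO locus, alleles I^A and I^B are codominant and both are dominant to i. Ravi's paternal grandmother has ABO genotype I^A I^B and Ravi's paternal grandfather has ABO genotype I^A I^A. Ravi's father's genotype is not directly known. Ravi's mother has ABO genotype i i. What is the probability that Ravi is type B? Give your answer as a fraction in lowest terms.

1/4

Ravi's father's ABO genotype from I^A I^B × I^A I^A: 1/2 I^A I^A, 1/2 I^A I^B.
Crossing each possibility with the mother i i and summing P(type B): 1/2·0 + 1/2·1/2 = 1/4.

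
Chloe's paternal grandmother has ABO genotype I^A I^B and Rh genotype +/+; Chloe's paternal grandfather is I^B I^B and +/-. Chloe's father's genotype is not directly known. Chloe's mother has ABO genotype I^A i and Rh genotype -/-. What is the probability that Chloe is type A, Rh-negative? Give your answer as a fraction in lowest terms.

Chloe's father's ABO genotype from I^A I^B × I^B I^B: 1/2 I^A I^B, 1/2 I^B I^B.
Crossing each possibility with the mother I^A i and summing P(type A): 1/2·1/2 + 1/2·0 = 1/4.
Similarly for Rh via the father's Rh distribution: P(Rh-) = 1/4.
Independent loci: 1/4 × 1/4 = 1/16.

1/16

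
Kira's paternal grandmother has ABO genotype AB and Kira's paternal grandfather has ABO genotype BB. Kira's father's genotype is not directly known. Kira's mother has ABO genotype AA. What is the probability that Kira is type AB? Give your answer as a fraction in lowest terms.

Kira's father's ABO genotype from AB × BB: 1/2 AB, 1/2 BB.
Crossing each possibility with the mother AA and summing P(type AB): 1/2·1/2 + 1/2·1 = 3/4.

3/4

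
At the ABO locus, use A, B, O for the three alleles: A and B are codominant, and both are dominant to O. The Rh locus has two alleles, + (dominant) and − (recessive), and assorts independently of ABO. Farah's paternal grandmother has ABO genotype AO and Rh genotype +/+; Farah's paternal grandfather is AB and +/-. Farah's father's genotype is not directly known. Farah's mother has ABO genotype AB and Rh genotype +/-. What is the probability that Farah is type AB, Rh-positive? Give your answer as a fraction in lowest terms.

Farah's father's ABO genotype from AO × AB: 1/4 AA, 1/4 AB, 1/4 AO, 1/4 BO.
Crossing each possibility with the mother AB and summing P(type AB): 1/4·1/2 + 1/4·1/2 + 1/4·1/4 + 1/4·1/4 = 3/8.
Similarly for Rh via the father's Rh distribution: P(Rh+) = 7/8.
Independent loci: 3/8 × 7/8 = 21/64.

21/64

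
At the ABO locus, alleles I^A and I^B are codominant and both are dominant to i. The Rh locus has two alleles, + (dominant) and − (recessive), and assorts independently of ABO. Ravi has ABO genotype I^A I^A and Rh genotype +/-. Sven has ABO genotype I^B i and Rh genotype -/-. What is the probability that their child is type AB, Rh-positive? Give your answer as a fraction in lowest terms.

1/4

ABO cross I^A I^A × I^B i → offspring phenotypes: 1/2 A, 1/2 AB.
Rh cross +/- × -/- → 1/2 Rh+, 1/2 Rh-.
Independent loci: P(type AB, Rh-positive) = 1/2 × 1/2 = 1/4.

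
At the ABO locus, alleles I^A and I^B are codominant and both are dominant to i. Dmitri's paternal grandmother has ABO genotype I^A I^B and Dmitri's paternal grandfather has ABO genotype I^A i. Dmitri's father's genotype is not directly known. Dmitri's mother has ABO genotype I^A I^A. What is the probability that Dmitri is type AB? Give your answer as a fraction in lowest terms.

Dmitri's father's ABO genotype from I^A I^B × I^A i: 1/4 I^A I^A, 1/4 I^A I^B, 1/4 I^A i, 1/4 I^B i.
Crossing each possibility with the mother I^A I^A and summing P(type AB): 1/4·0 + 1/4·1/2 + 1/4·0 + 1/4·1/2 = 1/4.

1/4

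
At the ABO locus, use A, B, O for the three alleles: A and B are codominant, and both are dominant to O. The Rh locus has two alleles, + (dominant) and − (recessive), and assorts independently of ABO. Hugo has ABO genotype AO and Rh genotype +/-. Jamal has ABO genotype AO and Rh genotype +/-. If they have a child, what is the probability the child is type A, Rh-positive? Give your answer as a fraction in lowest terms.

9/16

ABO cross AO × AO → offspring phenotypes: 1/4 O, 3/4 A.
Rh cross +/- × +/- → 3/4 Rh+, 1/4 Rh-.
Independent loci: P(type A, Rh-positive) = 3/4 × 3/4 = 9/16.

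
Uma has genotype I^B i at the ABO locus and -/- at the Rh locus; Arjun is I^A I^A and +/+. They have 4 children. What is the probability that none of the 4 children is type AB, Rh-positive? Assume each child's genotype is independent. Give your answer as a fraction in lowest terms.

ABO cross I^B i × I^A I^A → 1/2 A, 1/2 AB.
Rh cross -/- × +/+ → 1 Rh+; so P(type AB, Rh-positive) = 1/2 × 1 = 1/2 per child.
P(not type AB, Rh-positive) = 1/2 for one child; (1/2)^4 = 1/16.

1/16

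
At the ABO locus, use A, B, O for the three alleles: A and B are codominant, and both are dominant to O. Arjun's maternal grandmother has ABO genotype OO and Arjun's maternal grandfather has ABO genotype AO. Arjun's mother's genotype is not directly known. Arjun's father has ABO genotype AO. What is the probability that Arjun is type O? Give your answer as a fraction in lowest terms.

3/8

Arjun's mother's ABO genotype from OO × AO: 1/2 AO, 1/2 OO.
Crossing each possibility with the father AO and summing P(type O): 1/2·1/4 + 1/2·1/2 = 3/8.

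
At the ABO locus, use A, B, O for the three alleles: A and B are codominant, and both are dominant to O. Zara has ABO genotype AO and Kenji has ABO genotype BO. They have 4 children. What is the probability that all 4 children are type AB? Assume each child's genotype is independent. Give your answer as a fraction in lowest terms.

1/256

ABO cross AO × BO → 1/4 O, 1/4 A, 1/4 B, 1/4 AB.
So P(type AB) = 1/4 per child.
All 4 independent: (1/4)^4 = 1/256.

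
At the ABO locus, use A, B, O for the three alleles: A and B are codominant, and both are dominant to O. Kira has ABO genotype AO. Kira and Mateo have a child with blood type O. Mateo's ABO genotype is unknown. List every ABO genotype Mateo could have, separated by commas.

AO, BO, OO

For each candidate genotype of Mateo, check whether crossing it with AO can produce every observed child phenotype.
  AA → possible child types {A} ✗
  AB → possible child types {A, B, AB} ✗
  AO → possible child types {O, A} ✓
  BB → possible child types {B, AB} ✗
  BO → possible child types {O, A, B, AB} ✓
  OO → possible child types {O, A} ✓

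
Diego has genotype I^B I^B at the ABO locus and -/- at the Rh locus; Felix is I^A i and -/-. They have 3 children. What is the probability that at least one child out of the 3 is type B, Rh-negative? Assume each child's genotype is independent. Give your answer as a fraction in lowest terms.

7/8

ABO cross I^B I^B × I^A i → 1/2 B, 1/2 AB.
Rh cross -/- × -/- → 1 Rh-; so P(type B, Rh-negative) = 1/2 × 1 = 1/2 per child.
P(none) = (1/2)^3 = 1/8; P(at least one) = 1 − 1/8 = 7/8.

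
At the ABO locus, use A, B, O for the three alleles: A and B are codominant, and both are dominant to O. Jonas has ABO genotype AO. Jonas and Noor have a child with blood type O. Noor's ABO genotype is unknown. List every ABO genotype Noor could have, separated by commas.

AO, BO, OO

For each candidate genotype of Noor, check whether crossing it with AO can produce every observed child phenotype.
  AA → possible child types {A} ✗
  AB → possible child types {A, B, AB} ✗
  AO → possible child types {O, A} ✓
  BB → possible child types {B, AB} ✗
  BO → possible child types {O, A, B, AB} ✓
  OO → possible child types {O, A} ✓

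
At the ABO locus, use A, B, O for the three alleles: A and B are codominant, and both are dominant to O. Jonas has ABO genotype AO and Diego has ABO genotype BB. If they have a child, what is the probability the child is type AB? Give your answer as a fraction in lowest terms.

ABO cross AO × BB → offspring phenotypes: 1/2 B, 1/2 AB.
So P(type AB) = 1/2.

1/2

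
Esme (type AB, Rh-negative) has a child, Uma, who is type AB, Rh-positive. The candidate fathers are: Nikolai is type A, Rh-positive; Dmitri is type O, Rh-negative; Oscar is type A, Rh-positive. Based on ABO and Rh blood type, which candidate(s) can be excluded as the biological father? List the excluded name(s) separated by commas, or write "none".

Dmitri

A candidate is excluded only if no genotype consistent with his phenotype could produce a type AB, Rh-positive child with a type AB, Rh-negative mother.
Dmitri (type O, Rh-): no genotype consistent with that phenotype can produce a type-AB Rh+ child with a type-AB mother.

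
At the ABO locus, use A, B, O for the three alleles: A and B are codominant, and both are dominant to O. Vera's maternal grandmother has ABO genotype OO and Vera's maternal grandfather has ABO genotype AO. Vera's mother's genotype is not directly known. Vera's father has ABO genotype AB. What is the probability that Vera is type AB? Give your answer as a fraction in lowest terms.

1/8

Vera's mother's ABO genotype from OO × AO: 1/2 AO, 1/2 OO.
Crossing each possibility with the father AB and summing P(type AB): 1/2·1/4 + 1/2·0 = 1/8.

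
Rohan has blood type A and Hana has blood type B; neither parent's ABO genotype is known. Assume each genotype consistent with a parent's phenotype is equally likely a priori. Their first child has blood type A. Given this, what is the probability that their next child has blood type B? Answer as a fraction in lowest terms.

1/12

Possible genotypes: Rohan ∈ {I^A I^A, I^A i}; Hana ∈ {I^B I^B, I^B i}.
Weight each parental genotype pair by prior × P(type-A child):
  I^A I^A × I^B i: posterior weight 2/3; P(next child type B) = 0.
  I^A i × I^B i: posterior weight 1/3; P(next child type B) = 1/4.
Weighted sum = 1/12.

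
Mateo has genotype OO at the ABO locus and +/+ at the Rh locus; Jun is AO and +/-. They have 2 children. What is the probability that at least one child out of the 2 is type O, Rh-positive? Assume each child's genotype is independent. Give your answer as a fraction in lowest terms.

ABO cross OO × AO → 1/2 O, 1/2 A.
Rh cross +/+ × +/- → 1 Rh+; so P(type O, Rh-positive) = 1/2 × 1 = 1/2 per child.
P(none) = (1/2)^2 = 1/4; P(at least one) = 1 − 1/4 = 3/4.

3/4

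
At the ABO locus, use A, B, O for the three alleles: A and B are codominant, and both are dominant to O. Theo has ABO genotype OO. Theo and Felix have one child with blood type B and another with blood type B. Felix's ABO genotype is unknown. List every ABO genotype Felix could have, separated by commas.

For each candidate genotype of Felix, check whether crossing it with OO can produce every observed child phenotype.
  AA → possible child types {A} ✗
  AB → possible child types {A, B} ✓
  AO → possible child types {O, A} ✗
  BB → possible child types {B} ✓
  BO → possible child types {O, B} ✓
  OO → possible child types {O} ✗

AB, BB, BO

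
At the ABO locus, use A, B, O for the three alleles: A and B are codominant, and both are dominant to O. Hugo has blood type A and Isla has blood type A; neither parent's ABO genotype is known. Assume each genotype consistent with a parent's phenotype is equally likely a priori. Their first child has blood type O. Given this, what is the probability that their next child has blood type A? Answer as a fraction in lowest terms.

Possible genotypes: Hugo ∈ {AA, AO}; Isla ∈ {AA, AO}.
Weight each parental genotype pair by prior × P(type-O child):
  AO × AO: posterior weight 1; P(next child type A) = 3/4.
Weighted sum = 3/4.

3/4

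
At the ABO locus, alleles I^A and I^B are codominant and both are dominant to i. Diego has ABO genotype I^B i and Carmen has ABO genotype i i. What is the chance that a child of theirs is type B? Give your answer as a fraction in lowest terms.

ABO cross I^B i × i i → offspring phenotypes: 1/2 O, 1/2 B.
So P(type B) = 1/2.

1/2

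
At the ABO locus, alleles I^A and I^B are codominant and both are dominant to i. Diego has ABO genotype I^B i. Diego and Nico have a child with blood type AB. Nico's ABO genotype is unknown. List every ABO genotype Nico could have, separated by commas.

I^A I^A, I^A I^B, I^A i

For each candidate genotype of Nico, check whether crossing it with I^B i can produce every observed child phenotype.
  I^A I^A → possible child types {A, AB} ✓
  I^A I^B → possible child types {A, B, AB} ✓
  I^A i → possible child types {O, A, B, AB} ✓
  I^B I^B → possible child types {B} ✗
  I^B i → possible child types {O, B} ✗
  i i → possible child types {O, B} ✗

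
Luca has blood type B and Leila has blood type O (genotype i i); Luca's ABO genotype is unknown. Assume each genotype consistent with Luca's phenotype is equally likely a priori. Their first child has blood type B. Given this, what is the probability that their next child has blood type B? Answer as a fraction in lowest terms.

5/6

Possible genotypes: Luca ∈ {I^B I^B, I^B i}; Leila ∈ {i i}.
Weight each parental genotype pair by prior × P(type-B child):
  I^B I^B × i i: posterior weight 2/3; P(next child type B) = 1.
  I^B i × i i: posterior weight 1/3; P(next child type B) = 1/2.
Weighted sum = 5/6.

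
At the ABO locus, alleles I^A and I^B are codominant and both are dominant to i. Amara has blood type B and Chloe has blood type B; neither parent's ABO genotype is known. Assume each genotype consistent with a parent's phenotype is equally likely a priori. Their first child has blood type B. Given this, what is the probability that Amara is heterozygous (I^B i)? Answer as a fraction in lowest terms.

7/15

Possible genotypes: Amara ∈ {I^B I^B, I^B i}; Chloe ∈ {I^B I^B, I^B i}.
Weight each parental genotype pair by prior × P(type-B child):
  I^B I^B × I^B I^B: posterior weight 4/15.
  I^B I^B × I^B i: posterior weight 4/15.
  I^B i × I^B I^B: posterior weight 4/15.
  I^B i × I^B i: posterior weight 1/5.
Sum the posterior weight over pairs where Amara is I^B i: 7/15.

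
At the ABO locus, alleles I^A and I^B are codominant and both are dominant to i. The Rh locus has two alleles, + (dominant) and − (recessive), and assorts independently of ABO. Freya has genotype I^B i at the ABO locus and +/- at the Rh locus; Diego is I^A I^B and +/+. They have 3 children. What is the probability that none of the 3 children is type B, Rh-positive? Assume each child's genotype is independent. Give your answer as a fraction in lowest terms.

1/8

ABO cross I^B i × I^A I^B → 1/4 A, 1/2 B, 1/4 AB.
Rh cross +/- × +/+ → 1 Rh+; so P(type B, Rh-positive) = 1/2 × 1 = 1/2 per child.
P(not type B, Rh-positive) = 1/2 for one child; (1/2)^3 = 1/8.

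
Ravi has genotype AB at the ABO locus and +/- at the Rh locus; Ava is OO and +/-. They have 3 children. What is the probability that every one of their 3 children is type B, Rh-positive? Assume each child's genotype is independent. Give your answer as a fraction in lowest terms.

27/512

ABO cross AB × OO → 1/2 A, 1/2 B.
Rh cross +/- × +/- → 3/4 Rh+, 1/4 Rh-; so P(type B, Rh-positive) = 1/2 × 3/4 = 3/8 per child.
All 3 independent: (3/8)^3 = 27/512.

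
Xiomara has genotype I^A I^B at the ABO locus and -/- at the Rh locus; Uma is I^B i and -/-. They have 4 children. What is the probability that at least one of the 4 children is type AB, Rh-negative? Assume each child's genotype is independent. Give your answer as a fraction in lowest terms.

175/256

ABO cross I^A I^B × I^B i → 1/4 A, 1/2 B, 1/4 AB.
Rh cross -/- × -/- → 1 Rh-; so P(type AB, Rh-negative) = 1/4 × 1 = 1/4 per child.
P(none) = (3/4)^4 = 81/256; P(at least one) = 1 − 81/256 = 175/256.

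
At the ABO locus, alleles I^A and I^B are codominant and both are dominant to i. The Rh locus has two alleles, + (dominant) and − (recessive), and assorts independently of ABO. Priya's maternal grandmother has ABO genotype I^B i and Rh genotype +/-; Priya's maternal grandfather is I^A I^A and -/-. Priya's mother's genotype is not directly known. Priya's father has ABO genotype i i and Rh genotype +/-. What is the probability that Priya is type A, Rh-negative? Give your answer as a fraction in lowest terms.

Priya's mother's ABO genotype from I^B i × I^A I^A: 1/2 I^A I^B, 1/2 I^A i.
Crossing each possibility with the father i i and summing P(type A): 1/2·1/2 + 1/2·1/2 = 1/2.
Similarly for Rh via the mother's Rh distribution: P(Rh-) = 3/8.
Independent loci: 1/2 × 3/8 = 3/16.

3/16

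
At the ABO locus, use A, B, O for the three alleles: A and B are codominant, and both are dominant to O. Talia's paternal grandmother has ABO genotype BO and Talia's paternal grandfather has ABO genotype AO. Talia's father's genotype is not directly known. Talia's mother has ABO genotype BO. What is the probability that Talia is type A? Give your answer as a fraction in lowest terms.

1/8

Talia's father's ABO genotype from BO × AO: 1/4 AB, 1/4 AO, 1/4 BO, 1/4 OO.
Crossing each possibility with the mother BO and summing P(type A): 1/4·1/4 + 1/4·1/4 + 1/4·0 + 1/4·0 = 1/8.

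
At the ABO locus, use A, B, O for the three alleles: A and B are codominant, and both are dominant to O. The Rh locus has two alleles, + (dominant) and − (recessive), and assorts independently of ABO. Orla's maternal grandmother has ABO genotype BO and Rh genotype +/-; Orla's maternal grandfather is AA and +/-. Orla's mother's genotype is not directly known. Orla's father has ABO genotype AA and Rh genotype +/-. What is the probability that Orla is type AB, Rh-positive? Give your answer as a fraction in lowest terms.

Orla's mother's ABO genotype from BO × AA: 1/2 AB, 1/2 AO.
Crossing each possibility with the father AA and summing P(type AB): 1/2·1/2 + 1/2·0 = 1/4.
Similarly for Rh via the mother's Rh distribution: P(Rh+) = 3/4.
Independent loci: 1/4 × 3/4 = 3/16.

3/16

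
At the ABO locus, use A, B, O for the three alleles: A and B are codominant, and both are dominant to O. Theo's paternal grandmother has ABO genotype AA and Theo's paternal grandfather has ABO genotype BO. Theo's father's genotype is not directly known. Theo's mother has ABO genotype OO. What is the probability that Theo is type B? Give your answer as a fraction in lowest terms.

1/4

Theo's father's ABO genotype from AA × BO: 1/2 AB, 1/2 AO.
Crossing each possibility with the mother OO and summing P(type B): 1/2·1/2 + 1/2·0 = 1/4.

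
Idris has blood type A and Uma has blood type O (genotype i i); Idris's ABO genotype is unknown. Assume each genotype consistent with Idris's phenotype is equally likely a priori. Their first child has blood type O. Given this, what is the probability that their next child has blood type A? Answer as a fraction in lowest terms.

1/2

Possible genotypes: Idris ∈ {I^A I^A, I^A i}; Uma ∈ {i i}.
Weight each parental genotype pair by prior × P(type-O child):
  I^A i × i i: posterior weight 1; P(next child type A) = 1/2.
Weighted sum = 1/2.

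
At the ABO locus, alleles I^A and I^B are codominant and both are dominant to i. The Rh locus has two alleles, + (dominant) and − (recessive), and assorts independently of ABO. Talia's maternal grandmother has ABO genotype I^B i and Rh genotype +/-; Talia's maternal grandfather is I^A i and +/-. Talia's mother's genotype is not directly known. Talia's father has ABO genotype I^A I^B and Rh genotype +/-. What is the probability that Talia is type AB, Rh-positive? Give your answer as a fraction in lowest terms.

3/16

Talia's mother's ABO genotype from I^B i × I^A i: 1/4 I^A I^B, 1/4 I^A i, 1/4 I^B i, 1/4 i i.
Crossing each possibility with the father I^A I^B and summing P(type AB): 1/4·1/2 + 1/4·1/4 + 1/4·1/4 + 1/4·0 = 1/4.
Similarly for Rh via the mother's Rh distribution: P(Rh+) = 3/4.
Independent loci: 1/4 × 3/4 = 3/16.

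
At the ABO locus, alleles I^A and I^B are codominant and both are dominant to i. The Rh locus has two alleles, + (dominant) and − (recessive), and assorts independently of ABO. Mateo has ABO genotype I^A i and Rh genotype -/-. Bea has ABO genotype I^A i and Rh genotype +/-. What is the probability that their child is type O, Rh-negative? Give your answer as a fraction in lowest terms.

1/8

ABO cross I^A i × I^A i → offspring phenotypes: 1/4 O, 3/4 A.
Rh cross -/- × +/- → 1/2 Rh+, 1/2 Rh-.
Independent loci: P(type O, Rh-negative) = 1/4 × 1/2 = 1/8.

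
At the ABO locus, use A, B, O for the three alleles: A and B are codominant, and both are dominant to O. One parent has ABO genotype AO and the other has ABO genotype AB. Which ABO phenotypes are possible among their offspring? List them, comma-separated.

Gametes from AO × AB give offspring ABO genotypes AA, AB, AO, BO, i.e. phenotypes A, B, AB.

A, B, AB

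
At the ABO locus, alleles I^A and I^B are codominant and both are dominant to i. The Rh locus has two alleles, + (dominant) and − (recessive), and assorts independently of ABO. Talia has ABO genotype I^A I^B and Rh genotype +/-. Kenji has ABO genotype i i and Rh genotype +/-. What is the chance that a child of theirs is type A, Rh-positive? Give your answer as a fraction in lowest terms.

3/8

ABO cross I^A I^B × i i → offspring phenotypes: 1/2 A, 1/2 B.
Rh cross +/- × +/- → 3/4 Rh+, 1/4 Rh-.
Independent loci: P(type A, Rh-positive) = 1/2 × 3/4 = 3/8.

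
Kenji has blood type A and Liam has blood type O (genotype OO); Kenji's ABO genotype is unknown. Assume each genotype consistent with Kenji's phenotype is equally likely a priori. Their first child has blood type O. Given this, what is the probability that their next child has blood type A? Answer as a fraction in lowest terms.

1/2

Possible genotypes: Kenji ∈ {AA, AO}; Liam ∈ {OO}.
Weight each parental genotype pair by prior × P(type-O child):
  AO × OO: posterior weight 1; P(next child type A) = 1/2.
Weighted sum = 1/2.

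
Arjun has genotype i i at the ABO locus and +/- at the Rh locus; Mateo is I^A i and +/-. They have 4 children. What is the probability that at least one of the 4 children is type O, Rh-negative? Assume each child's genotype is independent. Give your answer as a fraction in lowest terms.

1695/4096

ABO cross i i × I^A i → 1/2 O, 1/2 A.
Rh cross +/- × +/- → 3/4 Rh+, 1/4 Rh-; so P(type O, Rh-negative) = 1/2 × 1/4 = 1/8 per child.
P(none) = (7/8)^4 = 2401/4096; P(at least one) = 1 − 2401/4096 = 1695/4096.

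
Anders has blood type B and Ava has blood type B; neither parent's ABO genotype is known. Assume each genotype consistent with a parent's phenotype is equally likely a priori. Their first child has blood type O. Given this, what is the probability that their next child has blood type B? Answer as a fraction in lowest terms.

Possible genotypes: Anders ∈ {BB, BO}; Ava ∈ {BB, BO}.
Weight each parental genotype pair by prior × P(type-O child):
  BO × BO: posterior weight 1; P(next child type B) = 3/4.
Weighted sum = 3/4.

3/4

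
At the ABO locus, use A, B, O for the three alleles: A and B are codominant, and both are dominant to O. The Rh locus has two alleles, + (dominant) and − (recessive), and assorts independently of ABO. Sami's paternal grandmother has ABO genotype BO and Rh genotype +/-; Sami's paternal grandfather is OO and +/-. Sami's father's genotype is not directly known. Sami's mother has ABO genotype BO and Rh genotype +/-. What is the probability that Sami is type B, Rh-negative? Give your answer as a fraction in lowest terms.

5/32

Sami's father's ABO genotype from BO × OO: 1/2 BO, 1/2 OO.
Crossing each possibility with the mother BO and summing P(type B): 1/2·3/4 + 1/2·1/2 = 5/8.
Similarly for Rh via the father's Rh distribution: P(Rh-) = 1/4.
Independent loci: 5/8 × 1/4 = 5/32.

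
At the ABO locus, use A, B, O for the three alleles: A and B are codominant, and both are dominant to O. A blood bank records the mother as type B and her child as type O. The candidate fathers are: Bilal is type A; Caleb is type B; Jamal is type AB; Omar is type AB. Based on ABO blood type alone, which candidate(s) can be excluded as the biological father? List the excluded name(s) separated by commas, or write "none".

A candidate is excluded only if no genotype consistent with his phenotype could produce a type O child with a type B mother.
Jamal (type AB): no genotype consistent with that phenotype can produce a type-O child with a type-B mother.
Omar (type AB): no genotype consistent with that phenotype can produce a type-O child with a type-B mother.

Jamal, Omar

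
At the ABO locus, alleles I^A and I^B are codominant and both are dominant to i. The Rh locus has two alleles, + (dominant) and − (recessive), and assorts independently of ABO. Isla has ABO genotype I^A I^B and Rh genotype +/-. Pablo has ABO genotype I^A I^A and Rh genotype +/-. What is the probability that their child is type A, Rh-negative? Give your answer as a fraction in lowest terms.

1/8

ABO cross I^A I^B × I^A I^A → offspring phenotypes: 1/2 A, 1/2 AB.
Rh cross +/- × +/- → 3/4 Rh+, 1/4 Rh-.
Independent loci: P(type A, Rh-negative) = 1/2 × 1/4 = 1/8.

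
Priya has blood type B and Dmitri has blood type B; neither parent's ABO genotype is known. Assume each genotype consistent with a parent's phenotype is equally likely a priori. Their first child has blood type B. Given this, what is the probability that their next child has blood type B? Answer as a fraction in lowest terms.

19/20

Possible genotypes: Priya ∈ {BB, BO}; Dmitri ∈ {BB, BO}.
Weight each parental genotype pair by prior × P(type-B child):
  BB × BB: posterior weight 4/15; P(next child type B) = 1.
  BB × BO: posterior weight 4/15; P(next child type B) = 1.
  BO × BB: posterior weight 4/15; P(next child type B) = 1.
  BO × BO: posterior weight 1/5; P(next child type B) = 3/4.
Weighted sum = 19/20.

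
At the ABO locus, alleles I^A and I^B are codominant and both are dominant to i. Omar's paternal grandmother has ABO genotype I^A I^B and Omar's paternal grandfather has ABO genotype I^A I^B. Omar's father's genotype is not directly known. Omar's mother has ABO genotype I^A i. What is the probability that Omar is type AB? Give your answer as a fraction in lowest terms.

Omar's father's ABO genotype from I^A I^B × I^A I^B: 1/4 I^A I^A, 1/2 I^A I^B, 1/4 I^B I^B.
Crossing each possibility with the mother I^A i and summing P(type AB): 1/4·0 + 1/2·1/4 + 1/4·1/2 = 1/4.

1/4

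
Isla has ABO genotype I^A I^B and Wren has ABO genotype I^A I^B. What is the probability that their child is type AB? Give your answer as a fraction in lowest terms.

1/2

ABO cross I^A I^B × I^A I^B → offspring phenotypes: 1/4 A, 1/4 B, 1/2 AB.
So P(type AB) = 1/2.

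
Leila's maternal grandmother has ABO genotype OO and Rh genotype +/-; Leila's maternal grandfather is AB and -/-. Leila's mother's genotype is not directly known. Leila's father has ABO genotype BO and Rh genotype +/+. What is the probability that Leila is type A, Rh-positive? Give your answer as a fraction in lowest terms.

Leila's mother's ABO genotype from OO × AB: 1/2 AO, 1/2 BO.
Crossing each possibility with the father BO and summing P(type A): 1/2·1/4 + 1/2·0 = 1/8.
Similarly for Rh via the mother's Rh distribution: P(Rh+) = 1.
Independent loci: 1/8 × 1 = 1/8.

1/8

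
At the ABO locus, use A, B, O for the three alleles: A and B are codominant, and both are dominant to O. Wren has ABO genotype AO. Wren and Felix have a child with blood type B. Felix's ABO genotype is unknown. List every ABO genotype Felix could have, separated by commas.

AB, BB, BO

For each candidate genotype of Felix, check whether crossing it with AO can produce every observed child phenotype.
  AA → possible child types {A} ✗
  AB → possible child types {A, B, AB} ✓
  AO → possible child types {O, A} ✗
  BB → possible child types {B, AB} ✓
  BO → possible child types {O, A, B, AB} ✓
  OO → possible child types {O, A} ✗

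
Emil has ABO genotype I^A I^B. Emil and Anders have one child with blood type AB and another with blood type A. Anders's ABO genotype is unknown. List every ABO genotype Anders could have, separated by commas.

For each candidate genotype of Anders, check whether crossing it with I^A I^B can produce every observed child phenotype.
  I^A I^A → possible child types {A, AB} ✓
  I^A I^B → possible child types {A, B, AB} ✓
  I^A i → possible child types {A, B, AB} ✓
  I^B I^B → possible child types {B, AB} ✗
  I^B i → possible child types {A, B, AB} ✓
  i i → possible child types {A, B} ✗

I^A I^A, I^A I^B, I^A i, I^B i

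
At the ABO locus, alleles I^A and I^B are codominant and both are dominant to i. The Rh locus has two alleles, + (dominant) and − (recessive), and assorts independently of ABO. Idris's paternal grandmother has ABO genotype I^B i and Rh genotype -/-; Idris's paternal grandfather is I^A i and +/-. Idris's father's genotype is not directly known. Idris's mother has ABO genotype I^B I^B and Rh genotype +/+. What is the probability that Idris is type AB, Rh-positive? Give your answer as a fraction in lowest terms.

Idris's father's ABO genotype from I^B i × I^A i: 1/4 I^A I^B, 1/4 I^A i, 1/4 I^B i, 1/4 i i.
Crossing each possibility with the mother I^B I^B and summing P(type AB): 1/4·1/2 + 1/4·1/2 + 1/4·0 + 1/4·0 = 1/4.
Similarly for Rh via the father's Rh distribution: P(Rh+) = 1.
Independent loci: 1/4 × 1 = 1/4.

1/4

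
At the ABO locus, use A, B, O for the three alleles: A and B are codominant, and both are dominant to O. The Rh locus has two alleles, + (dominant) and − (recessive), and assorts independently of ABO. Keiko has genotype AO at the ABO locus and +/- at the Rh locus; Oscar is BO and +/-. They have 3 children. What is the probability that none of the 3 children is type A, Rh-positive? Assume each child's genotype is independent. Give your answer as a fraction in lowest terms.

2197/4096

ABO cross AO × BO → 1/4 O, 1/4 A, 1/4 B, 1/4 AB.
Rh cross +/- × +/- → 3/4 Rh+, 1/4 Rh-; so P(type A, Rh-positive) = 1/4 × 3/4 = 3/16 per child.
P(not type A, Rh-positive) = 13/16 for one child; (13/16)^3 = 2197/4096.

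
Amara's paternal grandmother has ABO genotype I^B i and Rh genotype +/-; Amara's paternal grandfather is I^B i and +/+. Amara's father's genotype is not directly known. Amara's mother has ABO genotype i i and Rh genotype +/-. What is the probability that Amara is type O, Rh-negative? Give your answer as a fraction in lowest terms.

Amara's father's ABO genotype from I^B i × I^B i: 1/4 I^B I^B, 1/2 I^B i, 1/4 i i.
Crossing each possibility with the mother i i and summing P(type O): 1/4·0 + 1/2·1/2 + 1/4·1 = 1/2.
Similarly for Rh via the father's Rh distribution: P(Rh-) = 1/8.
Independent loci: 1/2 × 1/8 = 1/16.

1/16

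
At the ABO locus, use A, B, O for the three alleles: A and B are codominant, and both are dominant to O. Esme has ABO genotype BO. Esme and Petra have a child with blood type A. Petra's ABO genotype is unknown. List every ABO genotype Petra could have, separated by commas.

For each candidate genotype of Petra, check whether crossing it with BO can produce every observed child phenotype.
  AA → possible child types {A, AB} ✓
  AB → possible child types {A, B, AB} ✓
  AO → possible child types {O, A, B, AB} ✓
  BB → possible child types {B} ✗
  BO → possible child types {O, B} ✗
  OO → possible child types {O, B} ✗

AA, AB, AO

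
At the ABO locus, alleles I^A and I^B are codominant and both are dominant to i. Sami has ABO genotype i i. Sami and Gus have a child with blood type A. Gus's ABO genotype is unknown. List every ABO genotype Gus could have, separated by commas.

For each candidate genotype of Gus, check whether crossing it with i i can produce every observed child phenotype.
  I^A I^A → possible child types {A} ✓
  I^A I^B → possible child types {A, B} ✓
  I^A i → possible child types {O, A} ✓
  I^B I^B → possible child types {B} ✗
  I^B i → possible child types {O, B} ✗
  i i → possible child types {O} ✗

I^A I^A, I^A I^B, I^A i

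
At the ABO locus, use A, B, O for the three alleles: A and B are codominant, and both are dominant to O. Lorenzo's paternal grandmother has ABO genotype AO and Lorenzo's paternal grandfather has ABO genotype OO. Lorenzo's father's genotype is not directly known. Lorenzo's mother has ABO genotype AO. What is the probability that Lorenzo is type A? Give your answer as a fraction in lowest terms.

Lorenzo's father's ABO genotype from AO × OO: 1/2 AO, 1/2 OO.
Crossing each possibility with the mother AO and summing P(type A): 1/2·3/4 + 1/2·1/2 = 5/8.

5/8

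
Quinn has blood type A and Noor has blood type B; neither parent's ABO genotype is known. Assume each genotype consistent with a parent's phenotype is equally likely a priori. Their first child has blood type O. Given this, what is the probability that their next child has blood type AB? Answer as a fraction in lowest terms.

Possible genotypes: Quinn ∈ {I^A I^A, I^A i}; Noor ∈ {I^B I^B, I^B i}.
Weight each parental genotype pair by prior × P(type-O child):
  I^A i × I^B i: posterior weight 1; P(next child type AB) = 1/4.
Weighted sum = 1/4.

1/4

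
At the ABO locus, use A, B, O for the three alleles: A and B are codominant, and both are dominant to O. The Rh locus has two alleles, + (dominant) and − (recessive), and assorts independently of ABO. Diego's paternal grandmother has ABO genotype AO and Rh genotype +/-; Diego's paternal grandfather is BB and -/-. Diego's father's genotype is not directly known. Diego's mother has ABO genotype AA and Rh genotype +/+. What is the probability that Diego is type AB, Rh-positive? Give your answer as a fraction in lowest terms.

Diego's father's ABO genotype from AO × BB: 1/2 AB, 1/2 BO.
Crossing each possibility with the mother AA and summing P(type AB): 1/2·1/2 + 1/2·1/2 = 1/2.
Similarly for Rh via the father's Rh distribution: P(Rh+) = 1.
Independent loci: 1/2 × 1 = 1/2.

1/2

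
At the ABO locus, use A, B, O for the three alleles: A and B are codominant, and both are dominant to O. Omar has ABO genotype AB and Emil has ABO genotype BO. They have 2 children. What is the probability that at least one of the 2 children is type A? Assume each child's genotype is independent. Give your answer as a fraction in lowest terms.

7/16

ABO cross AB × BO → 1/4 A, 1/2 B, 1/4 AB.
So P(type A) = 1/4 per child.
P(none) = (3/4)^2 = 9/16; P(at least one) = 1 − 9/16 = 7/16.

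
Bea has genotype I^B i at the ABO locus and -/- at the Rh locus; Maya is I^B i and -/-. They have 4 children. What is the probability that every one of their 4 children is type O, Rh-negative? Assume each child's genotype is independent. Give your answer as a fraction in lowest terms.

ABO cross I^B i × I^B i → 1/4 O, 3/4 B.
Rh cross -/- × -/- → 1 Rh-; so P(type O, Rh-negative) = 1/4 × 1 = 1/4 per child.
All 4 independent: (1/4)^4 = 1/256.

1/256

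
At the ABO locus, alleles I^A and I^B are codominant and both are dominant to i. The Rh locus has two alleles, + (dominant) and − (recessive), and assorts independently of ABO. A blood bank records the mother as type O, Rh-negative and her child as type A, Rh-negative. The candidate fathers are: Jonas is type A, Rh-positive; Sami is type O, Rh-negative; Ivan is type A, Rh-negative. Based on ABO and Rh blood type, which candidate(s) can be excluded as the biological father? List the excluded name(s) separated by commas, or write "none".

Sami

A candidate is excluded only if no genotype consistent with his phenotype could produce a type A, Rh-negative child with a type O, Rh-negative mother.
Sami (type O, Rh-): no genotype consistent with that phenotype can produce a type-A Rh- child with a type-O mother.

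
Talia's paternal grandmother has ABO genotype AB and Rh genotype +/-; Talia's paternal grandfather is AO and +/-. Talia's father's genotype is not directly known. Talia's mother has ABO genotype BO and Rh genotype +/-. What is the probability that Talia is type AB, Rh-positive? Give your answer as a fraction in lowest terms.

Talia's father's ABO genotype from AB × AO: 1/4 AA, 1/4 AB, 1/4 AO, 1/4 BO.
Crossing each possibility with the mother BO and summing P(type AB): 1/4·1/2 + 1/4·1/4 + 1/4·1/4 + 1/4·0 = 1/4.
Similarly for Rh via the father's Rh distribution: P(Rh+) = 3/4.
Independent loci: 1/4 × 3/4 = 3/16.

3/16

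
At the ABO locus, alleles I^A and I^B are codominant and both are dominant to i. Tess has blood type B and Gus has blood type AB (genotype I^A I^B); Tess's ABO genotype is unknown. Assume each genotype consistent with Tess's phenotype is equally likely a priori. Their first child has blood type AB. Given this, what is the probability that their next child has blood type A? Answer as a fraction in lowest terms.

1/12

Possible genotypes: Tess ∈ {I^B I^B, I^B i}; Gus ∈ {I^A I^B}.
Weight each parental genotype pair by prior × P(type-AB child):
  I^B I^B × I^A I^B: posterior weight 2/3; P(next child type A) = 0.
  I^B i × I^A I^B: posterior weight 1/3; P(next child type A) = 1/4.
Weighted sum = 1/12.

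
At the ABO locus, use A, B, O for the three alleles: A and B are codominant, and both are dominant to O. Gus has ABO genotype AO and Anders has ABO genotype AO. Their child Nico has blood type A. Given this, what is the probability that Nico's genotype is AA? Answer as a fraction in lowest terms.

Cross AO × AO → 1/4 AA, 1/2 AO, 1/4 OO.
Type-A genotypes among offspring: AA (1/4), AO (1/2); total 3/4.
P(AA | type A) = (1/4) / (3/4) = 1/3.

1/3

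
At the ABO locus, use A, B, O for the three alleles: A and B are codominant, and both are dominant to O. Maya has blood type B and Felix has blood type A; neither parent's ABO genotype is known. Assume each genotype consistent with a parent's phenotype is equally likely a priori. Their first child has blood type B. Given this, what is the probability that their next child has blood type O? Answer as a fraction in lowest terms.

1/12

Possible genotypes: Maya ∈ {BB, BO}; Felix ∈ {AA, AO}.
Weight each parental genotype pair by prior × P(type-B child):
  BB × AO: posterior weight 2/3; P(next child type O) = 0.
  BO × AO: posterior weight 1/3; P(next child type O) = 1/4.
Weighted sum = 1/12.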